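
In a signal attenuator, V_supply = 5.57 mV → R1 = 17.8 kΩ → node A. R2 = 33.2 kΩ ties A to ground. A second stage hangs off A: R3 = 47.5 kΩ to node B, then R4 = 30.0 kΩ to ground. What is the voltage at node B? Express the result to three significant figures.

V_B ≈ 1.22 mV

Node A sees R2 in parallel with the series input of stage 2, R3 + R4 = 77.50 kΩ.
Effective lower resistance at A: R2 ‖ 77.50 = 23.24 kΩ.
So V_A = 5.57 × 0.5663 = 3.154 mV.
Then the unloaded second divider: V_B = V_A × R4/(R3+R4) = 3.154 × 0.3871 = 1.221 mV.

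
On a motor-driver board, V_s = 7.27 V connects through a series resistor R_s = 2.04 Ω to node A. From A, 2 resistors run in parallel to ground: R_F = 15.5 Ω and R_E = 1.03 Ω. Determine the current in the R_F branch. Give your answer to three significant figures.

I ≈ 0.151 A

Parallel bank: R_p = 1/(1/15.5 + 1/1.03) = 0.9658 Ω.
V_A by voltage divider: V_A = 7.27 × 0.9658/(2.04 + 0.9658) = 2.336 V.
I(R_F) = V_A / R_F = 2.336/15.5 = 0.1507 A.
(Equivalently: I_total = 2.419 A, then current-divider fraction G_k/ΣG = 0.06231.)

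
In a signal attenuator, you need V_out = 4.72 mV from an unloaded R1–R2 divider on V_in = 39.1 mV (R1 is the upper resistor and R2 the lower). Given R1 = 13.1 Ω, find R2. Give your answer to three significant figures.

R2 ≈ 1.80 Ω

The divider ratio is R2/(R1+R2) = 4.72/39.1 = 0.1207.
So R2 = R1 · V_out/(V_in − V_out) = 13.1 × 4.72/(39.1 − 4.72) = 13.1 × 0.1373 = 1.798 Ω.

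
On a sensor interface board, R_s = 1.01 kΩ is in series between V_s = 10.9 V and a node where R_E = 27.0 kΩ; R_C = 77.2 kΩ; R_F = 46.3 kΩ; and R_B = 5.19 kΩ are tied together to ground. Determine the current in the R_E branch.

I ≈ 0.319 mA

Parallel bank: R_p = 1/(1/27.0 + 1/77.2 + 1/46.3 + 1/5.19) = 3.784 kΩ.
Node voltage V_A = V_s · R_p/(R_s + R_p) = 10.9 × 0.7893 = 8.604 V.
I(R_E) = V_A / R_E = 8.604/27.0 = 0.3187 mA.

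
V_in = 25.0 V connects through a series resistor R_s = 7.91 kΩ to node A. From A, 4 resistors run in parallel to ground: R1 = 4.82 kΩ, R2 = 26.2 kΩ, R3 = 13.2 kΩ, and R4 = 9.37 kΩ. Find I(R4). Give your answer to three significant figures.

I ≈ 0.608 mA

Equivalent of the parallel group: R_p = 2.336 kΩ.
V_A = 25.0 × 2.336/10.25 = 5.699 V.
Branch current I = V_A/R4 = 5.699/9.37 = 0.6083 mA.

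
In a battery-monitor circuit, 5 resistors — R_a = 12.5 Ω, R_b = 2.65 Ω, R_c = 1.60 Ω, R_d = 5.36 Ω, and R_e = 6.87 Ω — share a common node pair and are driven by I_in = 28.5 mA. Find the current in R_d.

I ≈ 3.76 mA

Total conductance ΣG = 1/12.5 + 1/2.65 + 1/1.60 + 1/5.36 + 1/6.87 = 1.414 (units of 1/Ω).
By the current-divider rule, I = I_in · G_k/ΣG = 28.5 × 0.1319 = 3.759 mA.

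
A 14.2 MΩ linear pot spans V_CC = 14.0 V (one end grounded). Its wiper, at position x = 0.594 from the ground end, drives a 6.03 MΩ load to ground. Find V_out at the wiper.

Lower segment x·R_p = 8.435 MΩ; upper segment (1−x)·R_p = 5.765 MΩ.
Lower segment in parallel with the load: 8.435 ‖ 6.03 = 3.516 MΩ.
Loaded-divider output: V_out = 14.0 × 0.3788 = 5.304 V.

V_out ≈ 5.30 V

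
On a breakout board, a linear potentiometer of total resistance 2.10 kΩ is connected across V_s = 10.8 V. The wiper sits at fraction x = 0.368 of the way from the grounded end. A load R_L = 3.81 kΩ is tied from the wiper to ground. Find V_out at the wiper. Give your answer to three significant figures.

Split the track: R_lower = x·R_p = 0.7728 kΩ, R_upper = (1−x)·R_p = 1.327 kΩ.
R_L loads the lower segment: effective lower R = 0.6425 kΩ.
Loaded-divider output: V_out = 10.8 × 0.3262 = 3.523 V.

V_out ≈ 3.52 V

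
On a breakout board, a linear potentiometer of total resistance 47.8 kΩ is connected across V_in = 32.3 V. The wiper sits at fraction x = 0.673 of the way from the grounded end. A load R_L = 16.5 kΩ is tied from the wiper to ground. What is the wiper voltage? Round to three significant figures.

Split the track: R_lower = x·R_p = 32.17 kΩ, R_upper = (1−x)·R_p = 15.63 kΩ.
Lower segment in parallel with the load: 32.17 ‖ 16.5 = 10.91 kΩ.
Loaded-divider output: V_out = 32.3 × 0.4110 = 13.27 V.

V_out ≈ 13.3 V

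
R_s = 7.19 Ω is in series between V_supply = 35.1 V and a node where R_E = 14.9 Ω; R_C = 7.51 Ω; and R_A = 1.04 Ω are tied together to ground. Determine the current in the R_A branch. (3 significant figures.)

I ≈ 3.61 A

Equivalent of the parallel group: R_p = 0.8607 Ω.
V_A by voltage divider: V_A = 35.1 × 0.8607/(7.19 + 0.8607) = 3.753 V.
I(R_A) = V_A / R_A = 3.753/1.04 = 3.608 A.
(Equivalently: I_total = 4.360 A, then current-divider fraction G_k/ΣG = 0.8276.)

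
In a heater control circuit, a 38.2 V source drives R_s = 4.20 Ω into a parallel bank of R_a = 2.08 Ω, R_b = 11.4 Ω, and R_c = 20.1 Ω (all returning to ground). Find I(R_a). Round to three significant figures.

Equivalent of the parallel group: R_p = 1.617 Ω.
Node voltage V_A = V_supply · R_p/(R_s + R_p) = 38.2 × 0.2780 = 10.62 V.
I(R_a) = V_A / R_a = 10.62/2.08 = 5.106 A.
(Equivalently: I_total = 6.566 A, then current-divider fraction G_k/ΣG = 0.7776.)

I ≈ 5.11 A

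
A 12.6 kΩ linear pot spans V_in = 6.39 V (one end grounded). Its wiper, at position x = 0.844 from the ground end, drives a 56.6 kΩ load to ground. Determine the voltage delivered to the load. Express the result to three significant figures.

V_out ≈ 5.24 V

Split the track: R_lower = x·R_p = 10.63 kΩ, R_upper = (1−x)·R_p = 1.966 kΩ.
R_L loads the lower segment: effective lower R = 8.952 kΩ.
Then V_out = V_in · 8.952/(1.966 + 8.952) = 5.240 V.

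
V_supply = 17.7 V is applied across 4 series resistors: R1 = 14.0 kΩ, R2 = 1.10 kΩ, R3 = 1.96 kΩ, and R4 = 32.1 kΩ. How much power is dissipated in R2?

P ≈ 0.143 mW

The common current is I = 17.7/49.16 = 0.3600 mA.
P(R2) = I²·R2 = (0.3600)² × 1.10 = 0.1426 mW.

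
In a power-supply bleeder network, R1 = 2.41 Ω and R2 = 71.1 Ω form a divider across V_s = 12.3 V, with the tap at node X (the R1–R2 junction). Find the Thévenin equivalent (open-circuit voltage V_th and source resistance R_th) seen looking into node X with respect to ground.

Open-circuit (no load on X): V_th = V_s · R2/(R1 + R2) = 12.3 × 71.1/(2.410 + 71.1) = 11.90 V.
With V_s suppressed (replaced by a short), R_th = R1 ‖ R2 = (2.410 × 71.1)/(2.410 + 71.1) = 2.331 Ω.

V_th ≈ 11.9 V, R_th ≈ 2.33 Ω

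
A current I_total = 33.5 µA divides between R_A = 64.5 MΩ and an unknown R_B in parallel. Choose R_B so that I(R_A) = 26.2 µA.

Two-branch current divider: I_A = I_total · R_B/(R_A + R_B).
With f = 0.7821, R_B = R_A · f/(1−f) = 64.5 × 3.589 = 231.5 MΩ.

R_B ≈ 231 MΩ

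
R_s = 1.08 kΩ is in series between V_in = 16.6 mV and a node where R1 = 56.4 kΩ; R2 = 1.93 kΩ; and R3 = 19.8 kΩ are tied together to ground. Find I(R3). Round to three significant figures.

Combine the parallel branches: R_p = (1/56.4 + 1/1.93 + 1/19.8)⁻¹ = 1.705 kΩ.
V_A by voltage divider: V_A = 16.6 × 1.705/(1.08 + 1.705) = 10.16 mV.
I(R3) = V_A / R3 = 10.16/19.8 = 0.5133 µA.

I ≈ 0.513 µA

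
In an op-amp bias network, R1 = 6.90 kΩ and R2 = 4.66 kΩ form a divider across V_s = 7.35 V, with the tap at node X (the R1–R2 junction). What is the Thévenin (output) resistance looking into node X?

R_th ≈ 2.78 kΩ

Zeroing V_s shorts the top of R1 to ground, so R_th = R1 ‖ R2 = 2.781 kΩ.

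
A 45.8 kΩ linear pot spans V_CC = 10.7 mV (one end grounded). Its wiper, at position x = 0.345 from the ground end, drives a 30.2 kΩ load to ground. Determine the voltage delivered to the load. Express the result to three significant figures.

Split the track: R_lower = x·R_p = 15.80 kΩ, R_upper = (1−x)·R_p = 30.00 kΩ.
Lower segment in parallel with the load: 15.80 ‖ 30.2 = 10.37 kΩ.
Loaded-divider output: V_out = 10.7 × 0.2569 = 2.749 mV.

V_out ≈ 2.75 mV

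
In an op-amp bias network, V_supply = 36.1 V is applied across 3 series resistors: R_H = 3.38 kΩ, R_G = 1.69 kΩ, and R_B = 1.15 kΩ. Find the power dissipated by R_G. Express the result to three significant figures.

Series current I = V_supply/ΣR = 36.1/6.220 = 5.804 mA.
P = I²R = 33.68 × 1.69 = 56.93 mW.

P ≈ 56.9 mW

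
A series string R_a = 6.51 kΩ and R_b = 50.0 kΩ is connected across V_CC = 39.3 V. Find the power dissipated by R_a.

Series current I = V_CC/ΣR = 39.3/56.51 = 0.6955 mA.
V(R_a) = I·R = 4.527 V; P = V·I = 4.527 × 0.6955 = 3.149 mW.

P ≈ 3.15 mW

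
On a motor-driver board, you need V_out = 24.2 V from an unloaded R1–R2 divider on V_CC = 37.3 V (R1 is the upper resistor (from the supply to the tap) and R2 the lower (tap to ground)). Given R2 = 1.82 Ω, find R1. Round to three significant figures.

V_out/V_CC = R2/(R1+R2) = 0.6488.
So R1 = R2 · (V_CC/V_out − 1) = 1.82 × (37.3/24.2 − 1) = 1.82 × 0.5413 = 0.9852 Ω.

R1 ≈ 0.985 Ω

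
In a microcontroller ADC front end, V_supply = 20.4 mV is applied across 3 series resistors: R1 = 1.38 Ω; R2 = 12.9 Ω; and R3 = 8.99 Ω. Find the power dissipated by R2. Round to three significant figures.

P ≈ 9.91 µW

ΣR = 23.27 Ω → I = 20.4/23.27 = 0.8767 mA.
P(R2) = I²·R2 = (0.8767)² × 12.9 = 9.914 µW.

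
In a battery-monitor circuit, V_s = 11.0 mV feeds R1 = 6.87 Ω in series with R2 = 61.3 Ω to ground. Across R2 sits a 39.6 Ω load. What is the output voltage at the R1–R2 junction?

R2 ‖ R_L = (61.3 × 39.6)/(61.3 + 39.6) = 24.06 Ω.
Then V_out = V_s · R2'/(R1 + R2') = 11.0 × 24.06/30.93 = 8.557 mV.
(Unloaded it would be 9.89 mV; the load pulls it down.)

V_out ≈ 8.56 mV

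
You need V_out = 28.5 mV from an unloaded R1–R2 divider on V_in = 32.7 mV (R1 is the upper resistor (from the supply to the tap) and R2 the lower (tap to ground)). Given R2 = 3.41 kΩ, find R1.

V_out/V_in = R2/(R1+R2) = 0.8716.
So R1 = R2 · (V_in/V_out − 1) = 3.41 × (32.7/28.5 − 1) = 3.41 × 0.1474 = 0.5025 kΩ.

R1 ≈ 0.503 kΩ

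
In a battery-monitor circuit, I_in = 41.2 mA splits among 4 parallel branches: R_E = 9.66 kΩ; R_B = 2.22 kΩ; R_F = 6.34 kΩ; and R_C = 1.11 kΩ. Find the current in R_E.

Conductances: ΣG = 1/9.66 + 1/2.22 + 1/6.34 + 1/1.11 = 1.613 (1/kΩ).
By the current-divider rule, I = I_in · G_k/ΣG = 41.2 × 0.06419 = 2.645 mA.

I ≈ 2.64 mA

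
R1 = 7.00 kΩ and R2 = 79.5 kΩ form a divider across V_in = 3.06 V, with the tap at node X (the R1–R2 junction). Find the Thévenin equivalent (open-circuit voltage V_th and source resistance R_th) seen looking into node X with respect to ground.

V_th ≈ 2.81 V, R_th ≈ 6.43 kΩ

Open-circuit (no load on X): V_th = V_in · R2/(R1 + R2) = 3.06 × 79.5/(7.000 + 79.5) = 2.812 V.
With V_in suppressed (replaced by a short), R_th = R1 ‖ R2 = (7.000 × 79.5)/(7.000 + 79.5) = 6.434 kΩ.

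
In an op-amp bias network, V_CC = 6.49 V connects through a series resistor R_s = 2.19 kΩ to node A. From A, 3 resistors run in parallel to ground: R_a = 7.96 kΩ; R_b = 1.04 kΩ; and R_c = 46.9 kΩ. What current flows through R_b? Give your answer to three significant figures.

Combine the parallel branches: R_p = (1/7.96 + 1/1.04 + 1/46.9)⁻¹ = 0.9021 kΩ.
V_A by voltage divider: V_A = 6.49 × 0.9021/(2.19 + 0.9021) = 1.893 V.
I(R_b) = V_A / R_b = 1.893/1.04 = 1.821 mA.
(Check via current divider: I_total = 2.099 mA; share G_k/ΣG = 0.8674 → same result.)

I ≈ 1.82 mA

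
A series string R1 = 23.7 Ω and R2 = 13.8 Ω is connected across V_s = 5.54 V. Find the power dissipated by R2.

P ≈ 0.301 W

ΣR = 37.50 Ω → I = 5.54/37.50 = 0.1477 A.
P = I²R = 0.02183 × 13.8 = 0.3012 W.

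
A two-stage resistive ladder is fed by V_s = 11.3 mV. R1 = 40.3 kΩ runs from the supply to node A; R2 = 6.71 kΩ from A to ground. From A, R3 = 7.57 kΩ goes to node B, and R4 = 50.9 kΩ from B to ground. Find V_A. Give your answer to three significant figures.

The second stage (R3 + R4 = 58.47 kΩ) loads node A in parallel with R2.
R2 ‖ (R3+R4) = 6.019 kΩ.
First divider: V_A = V_s · 6.019/(40.3 + 6.019) = 1.468 mV.

V_A ≈ 1.47 mV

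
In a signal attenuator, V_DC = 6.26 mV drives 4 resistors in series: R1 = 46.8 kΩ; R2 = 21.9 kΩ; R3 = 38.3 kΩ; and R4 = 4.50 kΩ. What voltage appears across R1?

Total series resistance ΣR = 46.8 + 21.9 + 38.3 + 4.50 = 111.5 kΩ.
Voltage divider: V = V_DC · (46.80 / 111.5) = 6.26 × 0.4197 = 2.628 mV.

V ≈ 2.63 mV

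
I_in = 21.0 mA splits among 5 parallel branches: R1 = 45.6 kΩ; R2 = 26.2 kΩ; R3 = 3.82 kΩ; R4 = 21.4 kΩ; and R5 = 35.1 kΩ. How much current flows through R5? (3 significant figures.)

Conductances: ΣG = 1/45.6 + 1/26.2 + 1/3.82 + 1/21.4 + 1/35.1 = 0.3971 (1/kΩ).
R5 takes the fraction G_k/ΣG = 0.02849/0.3971 = 0.07175, so I = 21.0 × 0.07175 = 1.507 mA.

I ≈ 1.51 mA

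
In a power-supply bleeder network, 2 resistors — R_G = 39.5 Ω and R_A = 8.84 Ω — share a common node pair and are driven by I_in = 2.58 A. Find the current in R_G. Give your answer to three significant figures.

With just two branches, the current splits inversely with resistance.
So I = 2.58 × 8.84/48.34 = 0.4718 A.

I ≈ 0.472 A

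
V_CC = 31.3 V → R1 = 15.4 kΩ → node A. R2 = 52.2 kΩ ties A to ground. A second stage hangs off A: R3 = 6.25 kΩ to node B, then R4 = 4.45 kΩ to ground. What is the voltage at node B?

Node A sees R2 in parallel with the series input of stage 2, R3 + R4 = 10.70 kΩ.
R2 ‖ (R3+R4) = 8.880 kΩ.
V_A = 31.3 × 8.880/(15.4 + 8.880) = 11.45 V.
Then the unloaded second divider: V_B = V_A × R4/(R3+R4) = 11.45 × 0.4159 = 4.761 V.

V_B ≈ 4.76 V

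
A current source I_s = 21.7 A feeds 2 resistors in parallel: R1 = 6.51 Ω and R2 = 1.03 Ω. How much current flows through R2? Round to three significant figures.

With just two branches, the current splits inversely with resistance.
I(R2) = 21.7 × 6.51/(6.51 + 1.03) = 21.7 × 0.8634 = 18.74 A.

I ≈ 18.7 A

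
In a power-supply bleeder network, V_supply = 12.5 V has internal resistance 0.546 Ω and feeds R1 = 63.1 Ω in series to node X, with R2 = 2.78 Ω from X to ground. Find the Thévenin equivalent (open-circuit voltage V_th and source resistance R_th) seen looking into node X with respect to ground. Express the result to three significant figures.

V_th ≈ 0.523 V, R_th ≈ 2.66 Ω

R1' = 0.546 + 63.1 = 63.65 Ω (source resistance + R1).
With X open, the divider is unloaded: V_th = 12.5 × 2.78/66.43 = 0.5231 V.
Zeroing V_supply shorts the top of R1' to ground, so R_th = R1' ‖ R2 = 2.664 Ω.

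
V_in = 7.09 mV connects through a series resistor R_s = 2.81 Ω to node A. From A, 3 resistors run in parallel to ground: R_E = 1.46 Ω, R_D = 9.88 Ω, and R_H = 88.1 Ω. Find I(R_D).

Equivalent of the parallel group: R_p = 1.254 Ω.
Node voltage V_A = V_in · R_p/(R_s + R_p) = 7.09 × 0.3085 = 2.188 mV.
I(R_D) = V_A / R_D = 2.188/9.88 = 0.2214 mA.

I ≈ 0.221 mA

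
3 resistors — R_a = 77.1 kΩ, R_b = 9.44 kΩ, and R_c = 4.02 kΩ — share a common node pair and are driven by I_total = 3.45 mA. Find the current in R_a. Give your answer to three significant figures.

I ≈ 0.122 mA

Conductances: ΣG = 1/77.1 + 1/9.44 + 1/4.02 = 0.3677 (1/kΩ).
R_a takes the fraction G_k/ΣG = 0.01297/0.3677 = 0.03528, so I = 3.45 × 0.03528 = 0.1217 mA.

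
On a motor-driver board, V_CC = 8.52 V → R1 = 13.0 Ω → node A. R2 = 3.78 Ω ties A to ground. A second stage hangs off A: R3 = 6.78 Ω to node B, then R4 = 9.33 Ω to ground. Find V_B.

Node A sees R2 in parallel with the series input of stage 2, R3 + R4 = 16.11 Ω.
R2 ‖ (R3+R4) = 3.062 Ω.
So V_A = 8.52 × 0.1906 = 1.624 V.
V_B = V_A × 0.5791 = 0.9406 V.

V_B ≈ 0.941 V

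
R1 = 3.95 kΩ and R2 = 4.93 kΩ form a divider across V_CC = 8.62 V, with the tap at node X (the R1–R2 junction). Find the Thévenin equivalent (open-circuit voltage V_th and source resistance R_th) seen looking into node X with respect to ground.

V_th ≈ 4.79 V, R_th ≈ 2.19 kΩ

V_th is the unloaded tap voltage: V_CC · R2/(R1+R2) = 8.62 × 0.5552 = 4.786 V.
With V_CC suppressed (replaced by a short), R_th = R1 ‖ R2 = (3.950 × 4.93)/(3.950 + 4.93) = 2.193 kΩ.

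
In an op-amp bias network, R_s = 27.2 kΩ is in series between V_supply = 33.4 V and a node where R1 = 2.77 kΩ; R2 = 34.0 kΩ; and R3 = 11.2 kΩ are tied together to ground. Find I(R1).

Equivalent of the parallel group: R_p = 2.085 kΩ.
Node voltage V_A = V_supply · R_p/(R_s + R_p) = 33.4 × 0.07118 = 2.378 V.
Branch current I = V_A/R1 = 2.378/2.77 = 0.8583 mA.
(Check via current divider: I_total = 1.141 mA; share G_k/ΣG = 0.7526 → same result.)

I ≈ 0.858 mA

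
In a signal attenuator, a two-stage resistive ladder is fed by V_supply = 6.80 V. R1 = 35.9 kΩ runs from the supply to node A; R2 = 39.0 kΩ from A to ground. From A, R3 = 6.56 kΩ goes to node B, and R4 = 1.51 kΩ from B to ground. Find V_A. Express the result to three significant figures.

Node A sees R2 in parallel with the series input of stage 2, R3 + R4 = 8.070 kΩ.
Effective lower resistance at A: R2 ‖ 8.070 = 6.686 kΩ.
First divider: V_A = V_supply · 6.686/(35.9 + 6.686) = 1.068 V.

V_A ≈ 1.07 V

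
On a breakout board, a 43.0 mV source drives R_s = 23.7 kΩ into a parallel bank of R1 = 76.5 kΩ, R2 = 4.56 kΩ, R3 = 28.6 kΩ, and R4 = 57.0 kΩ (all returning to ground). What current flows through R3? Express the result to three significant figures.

I ≈ 0.194 µA

Equivalent of the parallel group: R_p = 3.510 kΩ.
Node voltage V_A = V_CC · R_p/(R_s + R_p) = 43.0 × 0.1290 = 5.547 mV.
I(R3) = V_A / R3 = 5.547/28.6 = 0.1940 µA.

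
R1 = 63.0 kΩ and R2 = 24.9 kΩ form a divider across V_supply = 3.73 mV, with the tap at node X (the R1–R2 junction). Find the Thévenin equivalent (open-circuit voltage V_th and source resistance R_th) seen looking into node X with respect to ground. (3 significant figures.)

V_th ≈ 1.06 mV, R_th ≈ 17.8 kΩ

V_th is the unloaded tap voltage: V_supply · R2/(R1+R2) = 3.73 × 0.2833 = 1.057 mV.
Looking into X with the source shorted: R_th = R1·R2/(R1+R2) = 63.00 × 24.9/87.90 = 17.85 kΩ.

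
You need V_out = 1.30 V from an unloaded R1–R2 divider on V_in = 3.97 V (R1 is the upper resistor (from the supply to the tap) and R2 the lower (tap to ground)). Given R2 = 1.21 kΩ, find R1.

V_out/V_in = R2/(R1+R2) = 0.3275.
R1 = R2·(1/k − 1) = 1.21 × 2.054 = 2.485 kΩ.

R1 ≈ 2.49 kΩ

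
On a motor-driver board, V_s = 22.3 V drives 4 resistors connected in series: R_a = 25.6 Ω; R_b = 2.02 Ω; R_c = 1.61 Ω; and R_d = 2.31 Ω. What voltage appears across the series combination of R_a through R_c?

V ≈ 20.7 V

Series total: ΣR = 25.6 + 2.02 + 1.61 + 2.31 = 31.54 Ω.
R_{R_a..R_c} = 25.6 + 2.02 + 1.61 = 29.23 Ω.
V = V_s · R/ΣR = 22.3 × 0.9268 = 20.67 V.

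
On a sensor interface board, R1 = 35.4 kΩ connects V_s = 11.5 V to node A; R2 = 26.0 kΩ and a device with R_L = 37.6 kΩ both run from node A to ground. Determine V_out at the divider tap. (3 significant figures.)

V_out ≈ 3.48 V

The load sits in parallel with R2, giving an effective lower resistance R2' = R2·R_L/(R2+R_L) = 15.37 kΩ.
Voltage divider with the loaded lower leg: V_out = 11.5 × 15.37/(35.4 + 15.37) = 11.5 × 0.3028 = 3.482 V.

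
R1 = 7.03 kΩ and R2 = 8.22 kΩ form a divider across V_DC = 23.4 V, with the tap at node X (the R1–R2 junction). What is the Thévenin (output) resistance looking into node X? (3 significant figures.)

With V_DC suppressed (replaced by a short), R_th = R1 ‖ R2 = (7.030 × 8.22)/(7.030 + 8.22) = 3.789 kΩ.

R_th ≈ 3.79 kΩ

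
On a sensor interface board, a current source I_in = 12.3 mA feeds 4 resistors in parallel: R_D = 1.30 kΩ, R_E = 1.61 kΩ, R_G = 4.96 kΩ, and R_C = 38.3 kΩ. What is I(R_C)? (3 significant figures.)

ΣG = 1/1.30 + 1/1.61 + 1/4.96 + 1/38.3 = 1.618.
R_C takes the fraction G_k/ΣG = 0.02611/1.618 = 0.01614, so I = 12.3 × 0.01614 = 0.1985 mA.

I ≈ 0.198 mA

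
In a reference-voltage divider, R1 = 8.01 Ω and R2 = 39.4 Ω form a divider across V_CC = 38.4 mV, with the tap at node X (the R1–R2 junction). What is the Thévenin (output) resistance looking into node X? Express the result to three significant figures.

R_th ≈ 6.66 Ω

Looking into X with the source shorted: R_th = R1·R2/(R1+R2) = 8.010 × 39.4/47.41 = 6.657 Ω.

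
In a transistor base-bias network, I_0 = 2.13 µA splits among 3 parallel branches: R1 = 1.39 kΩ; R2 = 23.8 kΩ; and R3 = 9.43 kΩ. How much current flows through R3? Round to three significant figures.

I ≈ 0.260 µA

Conductances: ΣG = 1/1.39 + 1/23.8 + 1/9.43 = 0.8675 (1/kΩ).
By the current-divider rule, I = I_0 · G_k/ΣG = 2.13 × 0.1222 = 0.2604 µA.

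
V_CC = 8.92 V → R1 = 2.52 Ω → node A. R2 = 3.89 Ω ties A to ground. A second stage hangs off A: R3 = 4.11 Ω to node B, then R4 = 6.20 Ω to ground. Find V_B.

Node A sees R2 in parallel with the series input of stage 2, R3 + R4 = 10.31 Ω.
R2 ‖ (R3+R4) = 2.824 Ω.
So V_A = 8.92 × 0.5285 = 4.714 V.
Then the unloaded second divider: V_B = V_A × R4/(R3+R4) = 4.714 × 0.6014 = 2.835 V.

V_B ≈ 2.83 V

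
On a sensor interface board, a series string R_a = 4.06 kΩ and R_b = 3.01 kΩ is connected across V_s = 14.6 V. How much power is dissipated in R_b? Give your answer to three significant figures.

Series current I = V_s/ΣR = 14.6/7.070 = 2.065 mA.
V(R_b) = I·R = 6.216 V; P = V·I = 6.216 × 2.065 = 12.84 mW.

P ≈ 12.8 mW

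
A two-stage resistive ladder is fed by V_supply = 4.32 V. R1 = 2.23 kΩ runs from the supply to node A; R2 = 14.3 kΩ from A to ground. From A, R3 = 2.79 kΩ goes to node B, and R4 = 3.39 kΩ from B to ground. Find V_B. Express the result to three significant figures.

V_B ≈ 1.56 V

The second stage (R3 + R4 = 6.180 kΩ) loads node A in parallel with R2.
R2 ‖ (R3+R4) = 4.315 kΩ.
V_A = 4.32 × 4.315/(2.23 + 4.315) = 2.848 V.
Then the unloaded second divider: V_B = V_A × R4/(R3+R4) = 2.848 × 0.5485 = 1.562 V.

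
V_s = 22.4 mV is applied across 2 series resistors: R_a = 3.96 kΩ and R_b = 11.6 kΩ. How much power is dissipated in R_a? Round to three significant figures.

P ≈ 8.21 nW

Series current I = V_s/ΣR = 22.4/15.56 = 1.440 µA.
P = I²R = 2.072 × 3.96 = 8.207 nW.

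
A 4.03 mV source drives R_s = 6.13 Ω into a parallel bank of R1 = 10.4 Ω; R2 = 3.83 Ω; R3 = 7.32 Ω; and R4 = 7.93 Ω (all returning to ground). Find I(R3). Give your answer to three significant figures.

I ≈ 0.115 mA

Combine the parallel branches: R_p = (1/10.4 + 1/3.83 + 1/7.32 + 1/7.93)⁻¹ = 1.613 Ω.
Node voltage V_A = V_in · R_p/(R_s + R_p) = 4.03 × 0.2083 = 0.8395 mV.
I(R3) = V_A / R3 = 0.8395/7.32 = 0.1147 mA.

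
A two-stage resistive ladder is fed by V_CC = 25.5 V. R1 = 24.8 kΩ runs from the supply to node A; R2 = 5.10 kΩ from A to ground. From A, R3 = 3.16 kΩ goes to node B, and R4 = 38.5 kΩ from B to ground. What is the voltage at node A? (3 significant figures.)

Node A sees R2 in parallel with the series input of stage 2, R3 + R4 = 41.66 kΩ.
R2 ‖ (R3+R4) = 4.544 kΩ.
V_A = 25.5 × 4.544/(24.8 + 4.544) = 3.949 V.

V_A ≈ 3.95 V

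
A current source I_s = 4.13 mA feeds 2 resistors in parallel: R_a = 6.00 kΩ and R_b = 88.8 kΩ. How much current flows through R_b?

Two-branch current divider: I_k = I_s · R_other/(R_1 + R_2).
So I = 4.13 × 6.00/94.80 = 0.2614 mA.

I ≈ 0.261 mA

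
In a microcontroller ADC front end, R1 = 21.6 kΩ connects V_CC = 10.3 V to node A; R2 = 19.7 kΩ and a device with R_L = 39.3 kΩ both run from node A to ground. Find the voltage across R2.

V_out ≈ 3.89 V

R2 ‖ R_L = (19.7 × 39.3)/(19.7 + 39.3) = 13.12 kΩ.
Then V_out = V_CC · R2'/(R1 + R2') = 10.3 × 13.12/34.72 = 3.893 V.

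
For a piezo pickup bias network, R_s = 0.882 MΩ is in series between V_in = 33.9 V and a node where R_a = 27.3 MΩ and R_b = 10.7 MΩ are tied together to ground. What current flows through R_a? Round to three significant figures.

Equivalent of the parallel group: R_p = 7.687 MΩ.
V_A = 33.9 × 7.687/8.569 = 30.41 V.
I(R_a) = V_A / R_a = 30.41/27.3 = 1.114 µA.

I ≈ 1.11 µA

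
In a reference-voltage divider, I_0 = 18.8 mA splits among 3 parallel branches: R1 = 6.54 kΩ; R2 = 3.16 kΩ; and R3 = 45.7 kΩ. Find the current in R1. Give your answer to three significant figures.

ΣG = 1/6.54 + 1/3.16 + 1/45.7 = 0.4912.
R1 takes the fraction G_k/ΣG = 0.1529/0.4912 = 0.3113, so I = 18.8 × 0.3113 = 5.852 mA.

I ≈ 5.85 mA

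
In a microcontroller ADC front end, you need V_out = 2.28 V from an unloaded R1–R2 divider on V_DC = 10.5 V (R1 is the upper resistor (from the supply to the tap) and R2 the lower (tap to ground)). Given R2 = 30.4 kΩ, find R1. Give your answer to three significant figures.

R1 ≈ 110 kΩ

V_out/V_DC = R2/(R1+R2) = 0.2171.
Rearranging, R1 = R2·(1−k)/k = 30.4 × 3.605 = 109.6 kΩ.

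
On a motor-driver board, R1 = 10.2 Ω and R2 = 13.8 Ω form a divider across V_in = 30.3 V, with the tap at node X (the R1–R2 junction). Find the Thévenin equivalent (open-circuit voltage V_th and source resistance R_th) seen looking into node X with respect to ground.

V_th ≈ 17.4 V, R_th ≈ 5.86 Ω

With X open, the divider is unloaded: V_th = 30.3 × 13.8/24.00 = 17.42 V.
With V_in suppressed (replaced by a short), R_th = R1 ‖ R2 = (10.20 × 13.8)/(10.20 + 13.8) = 5.865 Ω.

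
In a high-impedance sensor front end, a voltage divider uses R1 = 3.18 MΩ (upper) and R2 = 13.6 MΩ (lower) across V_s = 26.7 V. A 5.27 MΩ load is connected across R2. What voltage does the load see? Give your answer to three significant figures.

First combine the lower leg with the load: R2 ‖ R_L = 3.798 MΩ.
Then V_out = V_s · R2'/(R1 + R2') = 26.7 × 3.798/6.978 = 14.53 V.

V_out ≈ 14.5 V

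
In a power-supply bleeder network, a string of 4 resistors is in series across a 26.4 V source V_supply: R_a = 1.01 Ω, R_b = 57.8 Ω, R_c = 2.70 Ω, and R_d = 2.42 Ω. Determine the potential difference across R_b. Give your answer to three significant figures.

V ≈ 23.9 V

Total series resistance ΣR = 1.01 + 57.8 + 2.70 + 2.42 = 63.93 Ω.
V = V_supply · R/ΣR = 26.4 × 0.9041 = 23.87 V.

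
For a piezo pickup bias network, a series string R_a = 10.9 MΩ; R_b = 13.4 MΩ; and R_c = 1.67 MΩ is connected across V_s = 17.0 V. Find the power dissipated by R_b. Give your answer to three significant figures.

P ≈ 5.74 µW

Series current I = V_s/ΣR = 17.0/25.97 = 0.6546 µA.
P = I²R = 0.4285 × 13.4 = 5.742 µW.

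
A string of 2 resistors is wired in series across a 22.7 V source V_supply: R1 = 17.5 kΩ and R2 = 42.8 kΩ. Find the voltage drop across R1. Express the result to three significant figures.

V ≈ 6.59 V

ΣR = 17.5 + 42.8 = 60.30 kΩ.
By the voltage-divider rule, V = 22.7 × 17.50/60.30 = 6.588 V.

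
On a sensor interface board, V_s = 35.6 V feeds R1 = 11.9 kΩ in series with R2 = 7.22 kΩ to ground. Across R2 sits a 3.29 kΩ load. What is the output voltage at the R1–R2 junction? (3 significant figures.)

V_out ≈ 5.68 V

The load sits in parallel with R2, giving an effective lower resistance R2' = R2·R_L/(R2+R_L) = 2.260 kΩ.
Voltage divider with the loaded lower leg: V_out = 35.6 × 2.260/(11.9 + 2.260) = 35.6 × 0.1596 = 5.682 V.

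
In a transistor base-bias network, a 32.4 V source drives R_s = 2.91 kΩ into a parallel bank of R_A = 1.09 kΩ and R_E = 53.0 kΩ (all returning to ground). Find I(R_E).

I ≈ 0.164 mA

Equivalent of the parallel group: R_p = 1.068 kΩ.
Node voltage V_A = V_CC · R_p/(R_s + R_p) = 32.4 × 0.2685 = 8.699 V.
I(R_E) = V_A / R_E = 8.699/53.0 = 0.1641 mA.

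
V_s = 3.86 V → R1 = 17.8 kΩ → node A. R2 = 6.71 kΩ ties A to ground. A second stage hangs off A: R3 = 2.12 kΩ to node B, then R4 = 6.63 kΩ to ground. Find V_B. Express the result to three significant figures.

Node A sees R2 in parallel with the series input of stage 2, R3 + R4 = 8.750 kΩ.
R2 ‖ (R3+R4) = 3.798 kΩ.
V_A = 3.86 × 3.798/(17.8 + 3.798) = 0.6787 V.
Then the unloaded second divider: V_B = V_A × R4/(R3+R4) = 0.6787 × 0.7577 = 0.5143 V.

V_B ≈ 0.514 V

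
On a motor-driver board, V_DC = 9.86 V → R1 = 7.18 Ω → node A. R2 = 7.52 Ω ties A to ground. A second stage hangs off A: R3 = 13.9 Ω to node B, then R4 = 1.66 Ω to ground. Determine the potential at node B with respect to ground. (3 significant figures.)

V_B ≈ 0.435 V

Looking into the second stage from A: R3 + R4 = 15.56 Ω appears in parallel with R2.
Effective lower resistance at A: R2 ‖ 15.56 = 5.070 Ω.
V_A = 9.86 × 5.070/(7.18 + 5.070) = 4.081 V.
Then the unloaded second divider: V_B = V_A × R4/(R3+R4) = 4.081 × 0.1067 = 0.4353 V.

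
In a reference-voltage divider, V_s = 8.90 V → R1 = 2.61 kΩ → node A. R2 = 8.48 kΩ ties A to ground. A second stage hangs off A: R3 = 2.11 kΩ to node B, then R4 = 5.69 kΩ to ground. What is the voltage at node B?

V_B ≈ 3.95 V

The second stage (R3 + R4 = 7.800 kΩ) loads node A in parallel with R2.
R2 ‖ (R3+R4) = 4.063 kΩ.
First divider: V_A = V_s · 4.063/(2.61 + 4.063) = 5.419 V.
V_B = V_A × 0.7295 = 3.953 V.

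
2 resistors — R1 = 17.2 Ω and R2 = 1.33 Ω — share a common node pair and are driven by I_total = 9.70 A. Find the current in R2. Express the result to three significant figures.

Two-branch current divider: I_k = I_total · R_other/(R_1 + R_2).
I(R2) = 9.70 × 17.2/(17.2 + 1.33) = 9.70 × 0.9282 = 9.004 A.

I ≈ 9.00 A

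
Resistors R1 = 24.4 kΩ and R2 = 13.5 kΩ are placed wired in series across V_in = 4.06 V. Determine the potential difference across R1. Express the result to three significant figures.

ΣR = 24.4 + 13.5 = 37.90 kΩ.
Voltage divider: V = V_in · (24.40 / 37.90) = 4.06 × 0.6438 = 2.614 V.

V ≈ 2.61 V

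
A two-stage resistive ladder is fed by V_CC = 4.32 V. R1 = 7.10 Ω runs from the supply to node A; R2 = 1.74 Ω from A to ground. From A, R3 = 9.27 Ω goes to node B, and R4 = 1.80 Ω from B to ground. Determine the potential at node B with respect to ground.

V_B ≈ 0.123 V

Looking into the second stage from A: R3 + R4 = 11.07 Ω appears in parallel with R2.
R2 ‖ (R3+R4) = 1.504 Ω.
So V_A = 4.32 × 0.1748 = 0.7550 V.
Stage 2 is unloaded, so V_B = V_A · R4/(R3+R4) = 0.7550 × 1.80/11.07 = 0.1228 V.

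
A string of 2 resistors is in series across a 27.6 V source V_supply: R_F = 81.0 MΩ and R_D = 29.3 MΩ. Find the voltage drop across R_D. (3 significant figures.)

V ≈ 7.33 V

Total series resistance ΣR = 81.0 + 29.3 = 110.3 MΩ.
Voltage divider: V = V_supply · (29.30 / 110.3) = 27.6 × 0.2656 = 7.332 V.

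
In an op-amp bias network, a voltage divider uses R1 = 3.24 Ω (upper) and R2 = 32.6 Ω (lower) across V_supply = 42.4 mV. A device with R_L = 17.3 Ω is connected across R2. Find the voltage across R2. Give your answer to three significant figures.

V_out ≈ 33.0 mV

The load sits in parallel with R2, giving an effective lower resistance R2' = R2·R_L/(R2+R_L) = 11.30 Ω.
Voltage divider with the loaded lower leg: V_out = 42.4 × 11.30/(3.24 + 11.30) = 42.4 × 0.7772 = 32.95 mV.
(Unloaded it would be 38.6 mV; the load pulls it down.)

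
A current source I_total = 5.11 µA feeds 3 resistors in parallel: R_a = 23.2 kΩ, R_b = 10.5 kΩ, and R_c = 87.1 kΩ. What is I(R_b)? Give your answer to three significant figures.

I ≈ 3.25 µA

Conductances: ΣG = 1/23.2 + 1/10.5 + 1/87.1 = 0.1498 (1/kΩ).
R_b takes the fraction G_k/ΣG = 0.09524/0.1498 = 0.6357, so I = 5.11 × 0.6357 = 3.248 µA.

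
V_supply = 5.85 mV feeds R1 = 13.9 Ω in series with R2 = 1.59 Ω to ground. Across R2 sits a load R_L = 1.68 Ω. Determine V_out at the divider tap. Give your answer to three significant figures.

The load sits in parallel with R2, giving an effective lower resistance R2' = R2·R_L/(R2+R_L) = 0.8169 Ω.
Now apply the divider: V_out = 5.85 × 0.05551 = 0.3247 mV.
(Unloaded it would be 0.600 mV; the load pulls it down.)

V_out ≈ 0.325 mV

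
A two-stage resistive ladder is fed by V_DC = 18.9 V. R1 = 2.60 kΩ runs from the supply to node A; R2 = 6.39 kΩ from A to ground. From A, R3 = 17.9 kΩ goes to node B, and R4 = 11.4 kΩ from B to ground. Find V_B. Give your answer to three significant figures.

Looking into the second stage from A: R3 + R4 = 29.30 kΩ appears in parallel with R2.
R2 ‖ (R3+R4) = 5.246 kΩ.
First divider: V_A = V_DC · 5.246/(2.60 + 5.246) = 12.64 V.
Stage 2 is unloaded, so V_B = V_A · R4/(R3+R4) = 12.64 × 11.4/29.30 = 4.917 V.

V_B ≈ 4.92 V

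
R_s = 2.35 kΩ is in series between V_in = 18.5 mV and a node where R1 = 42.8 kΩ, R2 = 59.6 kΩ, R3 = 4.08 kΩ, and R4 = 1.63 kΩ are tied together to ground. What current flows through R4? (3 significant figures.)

I ≈ 3.65 µA

Combine the parallel branches: R_p = (1/42.8 + 1/59.6 + 1/4.08 + 1/1.63)⁻¹ = 1.113 kΩ.
V_A = 18.5 × 1.113/3.463 = 5.945 mV.
I(R4) = V_A / R4 = 5.945/1.63 = 3.647 µA.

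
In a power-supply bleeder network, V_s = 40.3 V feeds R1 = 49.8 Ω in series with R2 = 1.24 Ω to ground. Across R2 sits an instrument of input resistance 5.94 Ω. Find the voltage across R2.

V_out ≈ 0.813 V

R2 ‖ R_L = (1.24 × 5.94)/(1.24 + 5.94) = 1.026 Ω.
Voltage divider with the loaded lower leg: V_out = 40.3 × 1.026/(49.8 + 1.026) = 40.3 × 0.02018 = 0.8134 V.
(Unloaded it would be 0.979 V; the load pulls it down.)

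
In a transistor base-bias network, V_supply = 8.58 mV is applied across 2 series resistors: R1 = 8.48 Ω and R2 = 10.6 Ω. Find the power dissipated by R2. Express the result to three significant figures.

ΣR = 19.08 Ω → I = 8.58/19.08 = 0.4497 mA.
P = I²R = 0.2022 × 10.6 = 2.144 µW.

P ≈ 2.14 µW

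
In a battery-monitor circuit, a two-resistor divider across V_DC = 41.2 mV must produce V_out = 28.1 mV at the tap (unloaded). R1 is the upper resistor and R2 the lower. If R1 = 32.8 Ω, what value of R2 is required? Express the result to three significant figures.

R2 ≈ 70.4 Ω

Required fraction k = V_out/V_DC = 0.6820.
R2 = R1 · 0.6820/(1 − 0.6820) = 70.36 Ω.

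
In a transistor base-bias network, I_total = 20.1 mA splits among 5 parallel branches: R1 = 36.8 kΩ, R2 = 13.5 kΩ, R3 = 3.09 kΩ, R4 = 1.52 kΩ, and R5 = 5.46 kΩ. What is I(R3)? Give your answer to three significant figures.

ΣG = 1/36.8 + 1/13.5 + 1/3.09 + 1/1.52 + 1/5.46 = 1.266.
R3 takes the fraction G_k/ΣG = 0.3236/1.266 = 0.2556, so I = 20.1 × 0.2556 = 5.138 mA.

I ≈ 5.14 mA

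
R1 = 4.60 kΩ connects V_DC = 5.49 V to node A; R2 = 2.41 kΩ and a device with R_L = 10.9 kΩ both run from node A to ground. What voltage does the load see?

V_out ≈ 1.65 V

First combine the lower leg with the load: R2 ‖ R_L = 1.974 kΩ.
Then V_out = V_DC · R2'/(R1 + R2') = 5.49 × 1.974/6.574 = 1.648 V.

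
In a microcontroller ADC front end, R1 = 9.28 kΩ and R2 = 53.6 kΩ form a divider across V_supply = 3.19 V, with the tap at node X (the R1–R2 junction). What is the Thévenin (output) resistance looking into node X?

R_th ≈ 7.91 kΩ

Zeroing V_supply shorts the top of R1 to ground, so R_th = R1 ‖ R2 = 7.910 kΩ.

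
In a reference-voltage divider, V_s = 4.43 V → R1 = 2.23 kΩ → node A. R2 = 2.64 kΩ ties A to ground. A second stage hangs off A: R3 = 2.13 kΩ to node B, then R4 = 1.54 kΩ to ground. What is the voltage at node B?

Looking into the second stage from A: R3 + R4 = 3.670 kΩ appears in parallel with R2.
R2 ‖ (R3+R4) = 1.535 kΩ.
First divider: V_A = V_s · 1.535/(2.23 + 1.535) = 1.806 V.
Stage 2 is unloaded, so V_B = V_A · R4/(R3+R4) = 1.806 × 1.54/3.670 = 0.7580 V.

V_B ≈ 0.758 V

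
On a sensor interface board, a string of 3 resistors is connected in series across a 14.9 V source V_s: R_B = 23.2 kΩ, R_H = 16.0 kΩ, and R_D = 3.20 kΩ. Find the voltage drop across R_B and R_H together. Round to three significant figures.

V ≈ 13.8 V

Total series resistance ΣR = 23.2 + 16.0 + 3.20 = 42.40 kΩ.
R_{R_B..R_H} = 23.2 + 16.0 = 39.20 kΩ.
Voltage divider: V = V_s · (39.20 / 42.40) = 14.9 × 0.9245 = 13.78 V.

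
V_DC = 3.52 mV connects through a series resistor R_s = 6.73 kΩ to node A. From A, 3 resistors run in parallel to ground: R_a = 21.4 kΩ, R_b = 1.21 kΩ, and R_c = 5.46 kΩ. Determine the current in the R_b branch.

I ≈ 0.359 µA

Combine the parallel branches: R_p = (1/21.4 + 1/1.21 + 1/5.46)⁻¹ = 0.9467 kΩ.
V_A = 3.52 × 0.9467/7.677 = 0.4341 mV.
I(R_b) = V_A / R_b = 0.4341/1.21 = 0.3587 µA.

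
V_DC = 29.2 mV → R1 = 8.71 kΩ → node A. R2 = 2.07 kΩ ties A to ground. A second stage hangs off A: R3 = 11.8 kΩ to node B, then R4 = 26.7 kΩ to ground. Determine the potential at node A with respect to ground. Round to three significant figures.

V_A ≈ 5.37 mV

Looking into the second stage from A: R3 + R4 = 38.50 kΩ appears in parallel with R2.
R2 ‖ (R3+R4) = 1.964 kΩ.
So V_A = 29.2 × 0.1840 = 5.374 mV.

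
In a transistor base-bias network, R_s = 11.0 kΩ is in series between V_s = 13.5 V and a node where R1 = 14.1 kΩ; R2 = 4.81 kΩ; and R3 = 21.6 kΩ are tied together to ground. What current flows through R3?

I ≈ 0.137 mA

Equivalent of the parallel group: R_p = 3.076 kΩ.
V_A = 13.5 × 3.076/14.08 = 2.950 V.
Branch current I = V_A/R3 = 2.950/21.6 = 0.1366 mA.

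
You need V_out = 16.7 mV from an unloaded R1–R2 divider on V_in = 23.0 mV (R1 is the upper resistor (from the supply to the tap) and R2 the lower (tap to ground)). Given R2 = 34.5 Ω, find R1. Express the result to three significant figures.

Required fraction k = V_out/V_in = 0.7261.
Rearranging, R1 = R2·(1−k)/k = 34.5 × 0.3772 = 13.01 Ω.

R1 ≈ 13.0 Ω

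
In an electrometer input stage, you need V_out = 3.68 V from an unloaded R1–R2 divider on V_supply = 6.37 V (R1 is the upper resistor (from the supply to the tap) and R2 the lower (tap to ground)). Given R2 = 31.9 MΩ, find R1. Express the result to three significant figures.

V_out/V_supply = R2/(R1+R2) = 0.5777.
R1 = R2·(1/k − 1) = 31.9 × 0.7310 = 23.32 MΩ.

R1 ≈ 23.3 MΩ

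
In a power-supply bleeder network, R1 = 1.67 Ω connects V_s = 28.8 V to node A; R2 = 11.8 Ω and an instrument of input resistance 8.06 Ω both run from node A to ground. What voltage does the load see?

The load sits in parallel with R2, giving an effective lower resistance R2' = R2·R_L/(R2+R_L) = 4.789 Ω.
Then V_out = V_s · R2'/(R1 + R2') = 28.8 × 4.789/6.459 = 21.35 V.

V_out ≈ 21.4 V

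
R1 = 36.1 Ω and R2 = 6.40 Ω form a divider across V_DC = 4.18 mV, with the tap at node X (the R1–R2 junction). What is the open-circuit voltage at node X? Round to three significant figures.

V_th ≈ 0.629 mV

V_th is the unloaded tap voltage: V_DC · R2/(R1+R2) = 4.18 × 0.1506 = 0.6295 mV.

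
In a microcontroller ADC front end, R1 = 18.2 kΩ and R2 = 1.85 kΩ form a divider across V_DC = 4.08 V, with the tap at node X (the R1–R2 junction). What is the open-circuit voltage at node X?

V_th ≈ 0.376 V

V_th is the unloaded tap voltage: V_DC · R2/(R1+R2) = 4.08 × 0.09227 = 0.3765 V.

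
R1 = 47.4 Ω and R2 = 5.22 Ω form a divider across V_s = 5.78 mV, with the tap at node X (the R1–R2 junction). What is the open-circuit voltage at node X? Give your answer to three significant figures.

With X open, the divider is unloaded: V_th = 5.78 × 5.22/52.62 = 0.5734 mV.

V_th ≈ 0.573 mV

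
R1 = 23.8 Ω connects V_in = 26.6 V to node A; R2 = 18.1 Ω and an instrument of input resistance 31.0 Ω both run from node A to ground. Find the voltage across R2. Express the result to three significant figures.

First combine the lower leg with the load: R2 ‖ R_L = 11.43 Ω.
Voltage divider with the loaded lower leg: V_out = 26.6 × 11.43/(23.8 + 11.43) = 26.6 × 0.3244 = 8.629 V.

V_out ≈ 8.63 V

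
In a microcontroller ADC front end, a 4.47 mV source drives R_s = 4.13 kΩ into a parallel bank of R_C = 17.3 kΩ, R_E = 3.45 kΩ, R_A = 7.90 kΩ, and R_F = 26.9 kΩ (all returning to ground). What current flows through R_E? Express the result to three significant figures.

I ≈ 0.416 µA

Parallel bank: R_p = 1/(1/17.3 + 1/3.45 + 1/7.90 + 1/26.9) = 1.955 kΩ.
V_A = 4.47 × 1.955/6.085 = 1.436 mV.
I(R_E) = V_A / R_E = 1.436/3.45 = 0.4163 µA.
(Check via current divider: I_total = 0.7346 µA; share G_k/ΣG = 0.5668 → same result.)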